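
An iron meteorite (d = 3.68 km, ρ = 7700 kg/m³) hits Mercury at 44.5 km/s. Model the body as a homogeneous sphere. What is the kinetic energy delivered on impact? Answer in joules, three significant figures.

E ≈ 1.99 × 10^23 J

d = 3680 m; v = 44500 m/s.
Mass m = (π/6) ρ d³ = (π/6) × 7700 × (3680)³ = 2.009 × 10^14 kg
E = ½ m v² = 0.5 × 2.009 × 10^14 × (44500)² = 1.989 × 10^23 J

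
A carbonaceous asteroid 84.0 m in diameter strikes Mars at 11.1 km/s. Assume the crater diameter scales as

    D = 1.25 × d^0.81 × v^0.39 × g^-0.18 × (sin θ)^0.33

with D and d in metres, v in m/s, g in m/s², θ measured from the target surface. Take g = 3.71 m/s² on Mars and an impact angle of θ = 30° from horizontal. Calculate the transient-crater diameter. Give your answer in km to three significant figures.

In SI units: v = 11100 m/s.
d^0.81 = 84^0.81 = 36.20
v^0.39 = 11100^0.39 = 37.82
g^-0.18 = 3.71^-0.18 = 0.7898
(sin 30°)^0.33 = 0.5000^0.33 = 0.7955
D = 1.25 × 36.20 × 37.82 × 0.7898 × 0.7955 = 1075 m
   = 1.075 km

D ≈ 1.08 km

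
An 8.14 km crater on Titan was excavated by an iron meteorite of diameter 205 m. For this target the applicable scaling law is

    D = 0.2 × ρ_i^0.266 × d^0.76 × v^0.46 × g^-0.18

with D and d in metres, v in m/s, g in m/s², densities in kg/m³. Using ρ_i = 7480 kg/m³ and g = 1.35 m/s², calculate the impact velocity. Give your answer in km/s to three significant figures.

Rearranging for v: v = [D / (0.2 · 7480^0.266 · 205^0.76 · 1.35^-0.18)]^(1/0.46).
D = 8140 m.
7480^0.266 = 10.73
205^0.76 = 57.14
1.35^-0.18 = 0.9474
Denominator = 0.2 × 10.73 × 57.14 × 0.9474 = 116.2
D / 116.2 = 8140 / 116.2 = 70.05
v = 70.05^(1/0.46) = 70.05^2.1739 = 10274 m/s

v ≈ 10.3 km/s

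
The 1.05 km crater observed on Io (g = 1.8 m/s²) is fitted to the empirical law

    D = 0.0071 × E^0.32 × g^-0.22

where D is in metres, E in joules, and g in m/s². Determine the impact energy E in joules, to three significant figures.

Rearranging: E = [D / (0.0071 · g^-0.22)]^(1/0.32).
D = 1050 m.
g^-0.22 = 1.8^-0.22 = 0.8787
D / (0.0071 × 0.8787) = 1050 / (6.239 × 10^-3) = 1.683 × 10^5
E = (1.683 × 10^5)^3.125 = 2.145 × 10^16 J

E ≈ 2.15 × 10^16 J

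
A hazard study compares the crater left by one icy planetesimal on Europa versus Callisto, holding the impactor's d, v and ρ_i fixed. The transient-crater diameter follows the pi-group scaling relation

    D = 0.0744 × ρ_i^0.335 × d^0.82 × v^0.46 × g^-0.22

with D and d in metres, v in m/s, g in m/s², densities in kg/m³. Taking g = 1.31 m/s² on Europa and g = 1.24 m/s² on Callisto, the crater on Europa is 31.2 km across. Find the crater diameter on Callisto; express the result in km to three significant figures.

All impactor-dependent factors cancel in the ratio, leaving D_Callisto/D_Europa = (g_Callisto/g_Europa)^-0.22.
(1.24/1.31)^-0.22 = 0.9466^-0.22 = 1.012
D_Callisto = 1.012 × 31.2 km = 31.6 km

D ≈ 31.6 km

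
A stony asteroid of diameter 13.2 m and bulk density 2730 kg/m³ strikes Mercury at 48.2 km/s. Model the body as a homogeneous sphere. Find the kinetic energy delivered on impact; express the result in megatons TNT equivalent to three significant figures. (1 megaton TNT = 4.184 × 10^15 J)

v = 48200 m/s.
Mass m = (π/6) ρ d³ = (π/6) × 2730 × (13.2)³ = 3.288 × 10^6 kg
E = ½ m v² = 0.5 × 3.288 × 10^6 × (48200)² = 3.819 × 10^15 J
   = 3.819 × 10^15 / 4.184×10^15 = 0.9128 Mt

E ≈ 0.913 Mt TNT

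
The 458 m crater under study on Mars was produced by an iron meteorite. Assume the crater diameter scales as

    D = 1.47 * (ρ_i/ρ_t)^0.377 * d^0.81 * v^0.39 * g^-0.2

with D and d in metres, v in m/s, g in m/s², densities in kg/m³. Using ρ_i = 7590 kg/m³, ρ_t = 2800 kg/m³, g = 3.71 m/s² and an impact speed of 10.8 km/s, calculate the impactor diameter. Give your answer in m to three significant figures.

Rearranging for d: d = [D / (1.47 · (7590/2800)^0.377 · 10800^0.39 · 3.71^-0.2)]^(1/0.81).
(7590/2800)^0.377 = 1.456
10800^0.39 = 37.41
3.71^-0.2 = 0.7694
Denominator = 1.47 × 1.456 × 37.41 × 0.7694 = 61.61
D / 61.61 = 458 / 61.61 = 7.434
d = 7.434^(1/0.81) = 7.434^1.2346 = 11.90 m

d ≈ 11.9 m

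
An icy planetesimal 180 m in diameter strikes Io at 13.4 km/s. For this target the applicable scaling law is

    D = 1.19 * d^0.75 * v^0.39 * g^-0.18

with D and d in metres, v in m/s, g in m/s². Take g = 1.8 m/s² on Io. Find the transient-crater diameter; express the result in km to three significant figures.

In SI units: v = 13400 m/s.
d^0.75 = 180^0.75 = 49.14
v^0.39 = 13400^0.39 = 40.70
g^-0.18 = 1.8^-0.18 = 0.8996
D = 1.19 × 49.14 × 40.70 × 0.8996 = 2141 m
   = 2.141 km

D ≈ 2.14 km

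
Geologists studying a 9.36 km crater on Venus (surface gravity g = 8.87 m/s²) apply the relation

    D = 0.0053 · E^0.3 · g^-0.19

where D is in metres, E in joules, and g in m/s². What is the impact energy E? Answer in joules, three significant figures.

E ≈ 2.65 × 10^21 J

Rearranging: E = [D / (0.0053 · g^-0.19)]^(1/0.3).
D = 9360 m.
g^-0.19 = 8.87^-0.19 = 0.6605
D / (0.0053 × 0.6605) = 9360 / (3.501 × 10^-3) = 2.674 × 10^6
E = (2.674 × 10^6)^3.3333 = 2.653 × 10^21 J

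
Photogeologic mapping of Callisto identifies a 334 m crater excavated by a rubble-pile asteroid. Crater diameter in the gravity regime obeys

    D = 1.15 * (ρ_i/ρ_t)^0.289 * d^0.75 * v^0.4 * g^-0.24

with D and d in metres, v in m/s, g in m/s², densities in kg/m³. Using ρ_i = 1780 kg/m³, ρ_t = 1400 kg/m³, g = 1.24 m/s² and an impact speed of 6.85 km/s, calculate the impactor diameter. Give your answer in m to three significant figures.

d ≈ 16.9 m

Rearranging for d: d = [D / (1.15 · (1780/1400)^0.289 · 6850^0.4 · 1.24^-0.24)]^(1/0.75).
(1780/1400)^0.289 = 1.072
6850^0.4 = 34.22
1.24^-0.24 = 0.9497
Denominator = 1.15 × 1.072 × 34.22 × 0.9497 = 40.06
D / 40.06 = 334 / 40.06 = 8.337
d = 8.337^(1/0.75) = 8.337^1.3333 = 16.90 m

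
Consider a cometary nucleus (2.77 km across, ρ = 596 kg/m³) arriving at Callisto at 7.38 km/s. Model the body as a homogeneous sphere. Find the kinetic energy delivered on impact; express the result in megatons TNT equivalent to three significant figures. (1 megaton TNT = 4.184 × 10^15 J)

d = 2770 m; v = 7380 m/s.
Mass m = (π/6) ρ d³ = (π/6) × 596 × (2770)³ = 6.633 × 10^12 kg
E = ½ m v² = 0.5 × 6.633 × 10^12 × (7380)² = 1.806 × 10^20 J
   = 1.806 × 10^20 / 4.184×10^15 = 43164 Mt

E ≈ 43200 Mt TNT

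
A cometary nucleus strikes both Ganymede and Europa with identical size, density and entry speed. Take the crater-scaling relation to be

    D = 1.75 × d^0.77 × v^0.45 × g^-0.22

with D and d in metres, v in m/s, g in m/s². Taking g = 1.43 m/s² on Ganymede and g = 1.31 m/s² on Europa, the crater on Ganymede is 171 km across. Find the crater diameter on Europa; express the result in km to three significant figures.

All impactor-dependent factors cancel in the ratio, leaving D_Europa/D_Ganymede = (g_Europa/g_Ganymede)^-0.22.
(1.31/1.43)^-0.22 = 0.9161^-0.22 = 1.019
D_Europa = 1.019 × 171 km = 174 km

D ≈ 174 km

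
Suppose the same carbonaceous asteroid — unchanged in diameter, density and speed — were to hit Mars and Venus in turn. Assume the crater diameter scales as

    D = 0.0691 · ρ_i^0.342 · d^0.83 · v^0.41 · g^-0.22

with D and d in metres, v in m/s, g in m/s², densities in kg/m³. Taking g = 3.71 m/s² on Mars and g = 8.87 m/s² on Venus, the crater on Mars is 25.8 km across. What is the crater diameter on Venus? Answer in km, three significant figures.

All impactor-dependent factors cancel in the ratio, leaving D_Venus/D_Mars = (g_Venus/g_Mars)^-0.22.
(8.87/3.71)^-0.22 = 2.391^-0.22 = 0.8255
D_Venus = 0.8255 × 25.8 km = 21.3 km

D ≈ 21.3 km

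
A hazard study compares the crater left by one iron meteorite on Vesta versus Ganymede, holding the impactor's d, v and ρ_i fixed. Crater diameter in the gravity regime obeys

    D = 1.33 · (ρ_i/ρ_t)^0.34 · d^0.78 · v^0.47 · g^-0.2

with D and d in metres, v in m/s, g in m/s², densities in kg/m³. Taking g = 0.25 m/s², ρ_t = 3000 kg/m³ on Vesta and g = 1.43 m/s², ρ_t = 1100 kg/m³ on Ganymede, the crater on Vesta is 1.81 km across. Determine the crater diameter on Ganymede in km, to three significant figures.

The impactor-only factors (d, v, ρ_i) cancel in the ratio, leaving D_Ganymede/D_Vesta = (g_Ganymede/g_Vesta)^-0.2 · (ρ_t,Vesta/ρ_t,Ganymede)^0.34.
(1.43/0.25)^-0.2 = 5.720^-0.2 = 0.7055
(3000/1100)^0.34 = 2.727^0.34 = 1.406
Ratio = 0.7055 × 1.406 = 0.9919
D_Ganymede = 0.9919 × 1.81 km = 1.80 km

D ≈ 1.80 km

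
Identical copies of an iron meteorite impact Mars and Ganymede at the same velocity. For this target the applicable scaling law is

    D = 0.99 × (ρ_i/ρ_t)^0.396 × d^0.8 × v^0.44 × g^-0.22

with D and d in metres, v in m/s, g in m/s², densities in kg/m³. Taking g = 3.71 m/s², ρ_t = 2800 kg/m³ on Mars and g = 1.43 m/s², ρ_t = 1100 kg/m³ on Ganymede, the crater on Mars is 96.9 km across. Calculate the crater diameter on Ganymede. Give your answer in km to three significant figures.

D ≈ 173 km

The impactor-only factors (d, v, ρ_i) cancel in the ratio, leaving D_Ganymede/D_Mars = (g_Ganymede/g_Mars)^-0.22 · (ρ_t,Mars/ρ_t,Ganymede)^0.396.
(1.43/3.71)^-0.22 = 0.3854^-0.22 = 1.233
(2800/1100)^0.396 = 2.545^0.396 = 1.448
Ratio = 1.233 × 1.448 = 1.785
D_Ganymede = 1.785 × 96.9 km = 173 km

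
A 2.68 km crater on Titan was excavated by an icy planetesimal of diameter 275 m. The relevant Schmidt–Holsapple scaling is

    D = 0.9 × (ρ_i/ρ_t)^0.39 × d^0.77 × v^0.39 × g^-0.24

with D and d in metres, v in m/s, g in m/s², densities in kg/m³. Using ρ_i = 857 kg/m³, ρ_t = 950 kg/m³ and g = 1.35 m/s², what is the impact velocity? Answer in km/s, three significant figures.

Rearranging for v: v = [D / (0.9 · (857/950)^0.39 · 275^0.77 · 1.35^-0.24)]^(1/0.39).
D = 2680 m.
(857/950)^0.39 = 0.9606
275^0.77 = 75.56
1.35^-0.24 = 0.9305
Denominator = 0.9 × 0.9606 × 75.56 × 0.9305 = 60.78
D / 60.78 = 2680 / 60.78 = 44.09
v = 44.09^(1/0.39) = 44.09^2.5641 = 16453 m/s

v ≈ 16.5 km/s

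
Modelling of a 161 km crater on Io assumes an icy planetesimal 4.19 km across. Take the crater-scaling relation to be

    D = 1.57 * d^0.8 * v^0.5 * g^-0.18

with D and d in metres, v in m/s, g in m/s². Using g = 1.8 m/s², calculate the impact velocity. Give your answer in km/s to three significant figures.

Rearranging for v: v = [D / (1.57 · 4190^0.8 · 1.8^-0.18)]^(1/0.5).
D = 161000 m.
4190^0.8 = 790.3
1.8^-0.18 = 0.8996
Denominator = 1.57 × 790.3 × 0.8996 = 1116
D / 1116 = 161000 / 1116 = 144.3
v = 144.3^(1/0.5) = 144.3^2 = 20822 m/s

v ≈ 20.8 km/s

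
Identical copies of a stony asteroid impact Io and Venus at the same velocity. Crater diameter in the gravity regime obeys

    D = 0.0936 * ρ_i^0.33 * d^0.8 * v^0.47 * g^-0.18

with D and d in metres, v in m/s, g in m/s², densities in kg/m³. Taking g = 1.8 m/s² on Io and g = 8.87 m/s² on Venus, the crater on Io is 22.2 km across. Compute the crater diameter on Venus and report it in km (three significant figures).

D ≈ 16.7 km

All impactor-dependent factors cancel in the ratio, leaving D_Venus/D_Io = (g_Venus/g_Io)^-0.18.
(8.87/1.8)^-0.18 = 4.928^-0.18 = 0.7504
D_Venus = 0.7504 × 22.2 km = 16.7 km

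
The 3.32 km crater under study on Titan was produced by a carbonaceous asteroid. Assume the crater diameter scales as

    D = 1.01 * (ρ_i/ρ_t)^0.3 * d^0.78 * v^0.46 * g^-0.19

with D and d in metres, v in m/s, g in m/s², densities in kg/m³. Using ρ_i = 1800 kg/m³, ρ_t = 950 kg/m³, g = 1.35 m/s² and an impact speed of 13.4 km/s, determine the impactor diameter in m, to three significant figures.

d ≈ 100 m

Rearranging for d: d = [D / (1.01 · (1800/950)^0.3 · 13400^0.46 · 1.35^-0.19)]^(1/0.78).
D = 3320 m.
(1800/950)^0.3 = 1.211
13400^0.46 = 79.15
1.35^-0.19 = 0.9446
Denominator = 1.01 × 1.211 × 79.15 × 0.9446 = 91.45
D / 91.45 = 3320 / 91.45 = 36.30
d = 36.30^(1/0.78) = 36.30^1.2821 = 99.99 m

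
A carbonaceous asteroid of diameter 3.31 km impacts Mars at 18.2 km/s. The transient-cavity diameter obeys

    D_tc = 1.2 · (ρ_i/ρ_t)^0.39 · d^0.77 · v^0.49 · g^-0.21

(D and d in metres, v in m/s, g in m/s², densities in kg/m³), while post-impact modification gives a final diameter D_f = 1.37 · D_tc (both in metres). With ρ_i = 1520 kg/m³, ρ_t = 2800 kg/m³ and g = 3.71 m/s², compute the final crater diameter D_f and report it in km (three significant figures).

In SI: d = 3310 m, v = 18200 m/s.
(ρ_i/ρ_t)^0.39 = (1520/2800)^0.39 = 0.7880
d^0.77 = 3310^0.77 = 513.2
v^0.49 = 18200^0.49 = 122.3
g^-0.21 = 3.71^-0.21 = 0.7593
D_tc = 1.2 × 0.7880 × 513.2 × 122.3 × 0.7593 = 45060 m
D_f = 1.37 × 45060 = 61732 m
     = 61.73 km

D_f ≈ 61.7 km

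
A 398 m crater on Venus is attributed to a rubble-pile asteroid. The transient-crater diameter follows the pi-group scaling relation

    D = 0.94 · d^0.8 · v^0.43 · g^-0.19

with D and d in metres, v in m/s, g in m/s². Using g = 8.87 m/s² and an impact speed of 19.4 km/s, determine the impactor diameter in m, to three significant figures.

d ≈ 16.0 m

Rearranging for d: d = [D / (0.94 · 19400^0.43 · 8.87^-0.19)]^(1/0.8).
19400^0.43 = 69.78
8.87^-0.19 = 0.6605
Denominator = 0.94 × 69.78 × 0.6605 = 43.32
D / 43.32 = 398 / 43.32 = 9.187
d = 9.187^(1/0.8) = 9.187^1.25 = 15.99 m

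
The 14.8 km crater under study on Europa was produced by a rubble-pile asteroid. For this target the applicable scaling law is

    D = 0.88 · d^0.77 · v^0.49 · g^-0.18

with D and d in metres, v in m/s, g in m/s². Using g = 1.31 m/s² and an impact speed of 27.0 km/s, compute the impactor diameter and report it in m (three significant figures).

d ≈ 496 m

Rearranging for d: d = [D / (0.88 · 27000^0.49 · 1.31^-0.18)]^(1/0.77).
D = 14800 m.
27000^0.49 = 148.4
1.31^-0.18 = 0.9526
Denominator = 0.88 × 148.4 × 0.9526 = 124.4
D / 124.4 = 14800 / 124.4 = 119.0
d = 119.0^(1/0.77) = 119.0^1.2987 = 496.0 m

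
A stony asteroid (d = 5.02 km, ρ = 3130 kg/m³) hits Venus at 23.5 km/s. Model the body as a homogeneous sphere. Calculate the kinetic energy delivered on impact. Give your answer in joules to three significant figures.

E ≈ 5.72 × 10^22 J

d = 5020 m; v = 23500 m/s.
Mass m = (π/6) ρ d³ = (π/6) × 3130 × (5020)³ = 2.073 × 10^14 kg
E = ½ m v² = 0.5 × 2.073 × 10^14 × (23500)² = 5.724 × 10^22 J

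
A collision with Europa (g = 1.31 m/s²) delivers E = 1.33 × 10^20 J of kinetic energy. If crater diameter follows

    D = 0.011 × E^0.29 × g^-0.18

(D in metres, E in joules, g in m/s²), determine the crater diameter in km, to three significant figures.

D ≈ 7.18 km

E^0.29 = (1.33 × 10^20)^0.29 = 6.854 × 10^5
g^-0.18 = 1.31^-0.18 = 0.9526
D = 0.011 × 6.854 × 10^5 × 0.9526 = 7182 m
   = 7.182 km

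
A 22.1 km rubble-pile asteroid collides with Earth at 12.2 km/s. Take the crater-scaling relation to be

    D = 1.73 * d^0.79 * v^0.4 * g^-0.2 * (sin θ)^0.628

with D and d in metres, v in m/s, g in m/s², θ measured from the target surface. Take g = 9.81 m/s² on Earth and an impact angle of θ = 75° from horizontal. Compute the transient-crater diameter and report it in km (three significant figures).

D ≈ 125 km

In SI units: d = 22100 m, v = 12200 m/s.
d^0.79 = 22100^0.79 = 2704
v^0.4 = 12200^0.4 = 43.11
g^-0.2 = 9.81^-0.2 = 0.6334
(sin 75°)^0.628 = 0.9659^0.628 = 0.9784
D = 1.73 × 2704 × 43.11 × 0.6334 × 0.9784 = 1.250 × 10^5 m
   = 125.0 km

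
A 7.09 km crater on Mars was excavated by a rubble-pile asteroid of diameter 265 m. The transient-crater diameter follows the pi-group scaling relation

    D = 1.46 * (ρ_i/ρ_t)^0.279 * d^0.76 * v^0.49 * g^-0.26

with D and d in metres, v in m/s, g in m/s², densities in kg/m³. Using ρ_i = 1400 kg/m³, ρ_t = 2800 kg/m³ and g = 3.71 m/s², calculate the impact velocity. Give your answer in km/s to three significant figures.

Rearranging for v: v = [D / (1.46 · (1400/2800)^0.279 · 265^0.76 · 3.71^-0.26)]^(1/0.49).
D = 7090 m.
(1400/2800)^0.279 = 0.8242
265^0.76 = 69.45
3.71^-0.26 = 0.7112
Denominator = 1.46 × 0.8242 × 69.45 × 0.7112 = 59.44
D / 59.44 = 7090 / 59.44 = 119.3
v = 119.3^(1/0.49) = 119.3^2.0408 = 17298 m/s

v ≈ 17.3 km/s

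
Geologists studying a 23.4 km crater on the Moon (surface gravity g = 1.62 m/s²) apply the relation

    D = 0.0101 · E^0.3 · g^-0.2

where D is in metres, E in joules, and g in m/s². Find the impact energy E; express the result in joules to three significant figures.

Rearranging: E = [D / (0.0101 · g^-0.2)]^(1/0.3).
D = 23400 m.
g^-0.2 = 1.62^-0.2 = 0.9080
D / (0.0101 × 0.9080) = 23400 / (9.171 × 10^-3) = 2.552 × 10^6
E = (2.552 × 10^6)^3.3333 = 2.270 × 10^21 J

E ≈ 2.27 × 10^21 J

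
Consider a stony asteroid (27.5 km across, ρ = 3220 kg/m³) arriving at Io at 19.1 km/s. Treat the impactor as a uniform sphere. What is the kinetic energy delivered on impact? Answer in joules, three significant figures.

E ≈ 6.40 × 10^24 J

d = 27500 m; v = 19100 m/s.
Mass m = (π/6) ρ d³ = (π/6) × 3220 × (27500)³ = 3.506 × 10^16 kg
E = ½ m v² = 0.5 × 3.506 × 10^16 × (19100)² = 6.395 × 10^24 J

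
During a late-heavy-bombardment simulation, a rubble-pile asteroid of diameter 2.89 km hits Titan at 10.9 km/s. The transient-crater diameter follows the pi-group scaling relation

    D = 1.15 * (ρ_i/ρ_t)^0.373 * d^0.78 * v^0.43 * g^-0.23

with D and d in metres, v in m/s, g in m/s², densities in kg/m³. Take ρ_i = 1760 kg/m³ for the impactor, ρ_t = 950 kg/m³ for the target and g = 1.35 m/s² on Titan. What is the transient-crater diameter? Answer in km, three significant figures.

D ≈ 36.8 km

In SI units: d = 2890 m, v = 10900 m/s.
(ρ_i/ρ_t)^0.373 = (1760/950)^0.373 = 1.259
d^0.78 = 2890^0.78 = 500.6
v^0.43 = 10900^0.43 = 54.46
g^-0.23 = 1.35^-0.23 = 0.9333
D = 1.15 × 1.259 × 500.6 × 54.46 × 0.9333 = 36839 m
   = 36.84 km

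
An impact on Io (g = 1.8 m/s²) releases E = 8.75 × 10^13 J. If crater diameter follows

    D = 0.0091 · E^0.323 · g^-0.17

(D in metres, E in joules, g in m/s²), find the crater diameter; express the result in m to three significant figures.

E^0.323 = (8.75 × 10^13)^0.323 = 3.186 × 10^4
g^-0.17 = 1.8^-0.17 = 0.9049
D = 0.0091 × 3.186 × 10^4 × 0.9049 = 262.4 m

D ≈ 262 m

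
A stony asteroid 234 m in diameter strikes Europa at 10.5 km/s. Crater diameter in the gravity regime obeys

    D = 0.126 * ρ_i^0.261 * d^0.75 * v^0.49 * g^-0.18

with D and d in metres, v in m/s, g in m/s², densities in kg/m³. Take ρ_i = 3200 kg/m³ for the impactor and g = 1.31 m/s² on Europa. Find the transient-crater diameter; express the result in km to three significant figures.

D ≈ 5.51 km

In SI units: v = 10500 m/s.
ρ_i^0.261 = 3200^0.261 = 8.219
d^0.75 = 234^0.75 = 59.83
v^0.49 = 10500^0.49 = 93.41
g^-0.18 = 1.31^-0.18 = 0.9526
D = 0.126 × 8.219 × 59.83 × 93.41 × 0.9526 = 5513 m
   = 5.513 km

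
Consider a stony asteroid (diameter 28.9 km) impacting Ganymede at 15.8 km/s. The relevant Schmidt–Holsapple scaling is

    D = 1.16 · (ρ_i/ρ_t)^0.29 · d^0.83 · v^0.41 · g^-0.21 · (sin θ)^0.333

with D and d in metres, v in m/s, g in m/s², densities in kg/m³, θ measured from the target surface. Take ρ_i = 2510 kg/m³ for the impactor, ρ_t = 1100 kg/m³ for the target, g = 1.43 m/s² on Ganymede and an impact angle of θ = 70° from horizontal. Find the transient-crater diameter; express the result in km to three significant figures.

D ≈ 355 km

In SI units: d = 28900 m, v = 15800 m/s.
(ρ_i/ρ_t)^0.29 = (2510/1100)^0.29 = 1.270
d^0.83 = 28900^0.83 = 5041
v^0.41 = 15800^0.41 = 52.66
g^-0.21 = 1.43^-0.21 = 0.9276
(sin 70°)^0.333 = 0.9397^0.333 = 0.9795
D = 1.16 × 1.270 × 5041 × 52.66 × 0.9276 × 0.9795 = 3.553 × 10^5 m
   = 355.3 km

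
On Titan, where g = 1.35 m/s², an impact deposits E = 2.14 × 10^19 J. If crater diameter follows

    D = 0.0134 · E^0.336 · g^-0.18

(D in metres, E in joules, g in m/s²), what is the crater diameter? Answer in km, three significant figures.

E^0.336 = (2.14 × 10^19)^0.336 = 3.126 × 10^6
g^-0.18 = 1.35^-0.18 = 0.9474
D = 0.0134 × 3.126 × 10^6 × 0.9474 = 39685 m
   = 39.69 km

D ≈ 39.7 km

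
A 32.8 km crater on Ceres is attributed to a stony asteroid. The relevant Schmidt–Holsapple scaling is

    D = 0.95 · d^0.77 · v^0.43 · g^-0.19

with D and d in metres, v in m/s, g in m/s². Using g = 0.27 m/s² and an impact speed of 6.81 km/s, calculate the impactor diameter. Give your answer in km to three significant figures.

d ≈ 4.10 km

Rearranging for d: d = [D / (0.95 · 6810^0.43 · 0.27^-0.19)]^(1/0.77).
D = 32800 m.
6810^0.43 = 44.49
0.27^-0.19 = 1.282
Denominator = 0.95 × 44.49 × 1.282 = 54.18
D / 54.18 = 32800 / 54.18 = 605.4
d = 605.4^(1/0.77) = 605.4^1.2987 = 4102 m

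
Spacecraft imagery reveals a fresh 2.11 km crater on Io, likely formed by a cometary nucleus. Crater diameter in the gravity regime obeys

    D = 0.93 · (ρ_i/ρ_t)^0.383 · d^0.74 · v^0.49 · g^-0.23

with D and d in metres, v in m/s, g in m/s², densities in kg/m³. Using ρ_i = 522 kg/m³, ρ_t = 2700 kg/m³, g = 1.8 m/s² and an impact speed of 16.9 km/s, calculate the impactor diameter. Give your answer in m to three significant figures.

d ≈ 153 m

Rearranging for d: d = [D / (0.93 · (522/2700)^0.383 · 16900^0.49 · 1.8^-0.23)]^(1/0.74).
D = 2110 m.
(522/2700)^0.383 = 0.5329
16900^0.49 = 117.9
1.8^-0.23 = 0.8735
Denominator = 0.93 × 0.5329 × 117.9 × 0.8735 = 51.04
D / 51.04 = 2110 / 51.04 = 41.34
d = 41.34^(1/0.74) = 41.34^1.3514 = 152.9 m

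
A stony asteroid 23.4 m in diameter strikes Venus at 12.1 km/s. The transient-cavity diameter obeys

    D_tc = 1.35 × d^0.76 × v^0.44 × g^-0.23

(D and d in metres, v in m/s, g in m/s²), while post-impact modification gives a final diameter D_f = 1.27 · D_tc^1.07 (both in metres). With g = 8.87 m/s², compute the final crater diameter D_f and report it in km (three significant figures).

D_f ≈ 1.11 km

v = 12100 m/s.
d^0.76 = 23.4^0.76 = 10.98
v^0.44 = 12100^0.44 = 62.58
g^-0.23 = 8.87^-0.23 = 0.6053
D_tc = 1.35 × 10.98 × 62.58 × 0.6053 = 561.5 m
D_f = 1.27 × (561.5)^1.07 = 1111 m
     = 1.111 km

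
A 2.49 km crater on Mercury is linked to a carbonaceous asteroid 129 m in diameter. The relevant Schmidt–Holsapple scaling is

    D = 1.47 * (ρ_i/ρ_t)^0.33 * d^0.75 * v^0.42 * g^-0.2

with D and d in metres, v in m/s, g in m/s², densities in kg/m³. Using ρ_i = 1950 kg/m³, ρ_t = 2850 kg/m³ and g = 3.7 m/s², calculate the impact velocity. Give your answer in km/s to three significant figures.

v ≈ 20.8 km/s

Rearranging for v: v = [D / (1.47 · (1950/2850)^0.33 · 129^0.75 · 3.7^-0.2)]^(1/0.42).
D = 2490 m.
(1950/2850)^0.33 = 0.8823
129^0.75 = 38.28
3.7^-0.2 = 0.7698
Denominator = 1.47 × 0.8823 × 38.28 × 0.7698 = 38.22
D / 38.22 = 2490 / 38.22 = 65.15
v = 65.15^(1/0.42) = 65.15^2.381 = 20842 m/s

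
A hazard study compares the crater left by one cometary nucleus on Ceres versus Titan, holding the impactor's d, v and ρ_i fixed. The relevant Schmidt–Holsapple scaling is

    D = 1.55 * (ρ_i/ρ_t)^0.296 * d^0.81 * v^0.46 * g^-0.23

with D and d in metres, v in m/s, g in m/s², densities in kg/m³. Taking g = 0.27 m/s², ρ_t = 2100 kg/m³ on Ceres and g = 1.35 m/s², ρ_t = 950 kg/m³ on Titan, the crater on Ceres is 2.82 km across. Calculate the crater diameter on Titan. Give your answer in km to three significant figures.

D ≈ 2.46 km

The impactor-only factors (d, v, ρ_i) cancel in the ratio, leaving D_Titan/D_Ceres = (g_Titan/g_Ceres)^-0.23 · (ρ_t,Ceres/ρ_t,Titan)^0.296.
(1.35/0.27)^-0.23 = 5.000^-0.23 = 0.6906
(2100/950)^0.296 = 2.211^0.296 = 1.265
Ratio = 0.6906 × 1.265 = 0.8736
D_Titan = 0.8736 × 2.82 km = 2.46 km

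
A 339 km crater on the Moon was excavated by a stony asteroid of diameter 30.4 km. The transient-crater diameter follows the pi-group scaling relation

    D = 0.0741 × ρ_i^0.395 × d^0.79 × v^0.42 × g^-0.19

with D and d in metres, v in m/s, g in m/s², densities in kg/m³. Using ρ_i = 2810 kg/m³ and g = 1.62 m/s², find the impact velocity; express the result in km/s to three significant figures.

Rearranging for v: v = [D / (0.0741 · 2810^0.395 · 30400^0.79 · 1.62^-0.19)]^(1/0.42).
D = 339000 m.
2810^0.395 = 23.03
30400^0.79 = 3479
1.62^-0.19 = 0.9124
Denominator = 0.0741 × 23.03 × 3479 × 0.9124 = 5417
D / 5417 = 339000 / 5417 = 62.58
v = 62.58^(1/0.42) = 62.58^2.381 = 18937 m/s

v ≈ 18.9 km/s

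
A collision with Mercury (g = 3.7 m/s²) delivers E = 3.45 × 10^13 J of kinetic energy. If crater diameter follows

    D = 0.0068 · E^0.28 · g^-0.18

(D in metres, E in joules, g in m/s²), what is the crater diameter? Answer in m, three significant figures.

E^0.28 = (3.45 × 10^13)^0.28 = 6.174 × 10^3
g^-0.18 = 3.7^-0.18 = 0.7902
D = 0.0068 × 6.174 × 10^3 × 0.7902 = 33.18 m

D ≈ 33.2 m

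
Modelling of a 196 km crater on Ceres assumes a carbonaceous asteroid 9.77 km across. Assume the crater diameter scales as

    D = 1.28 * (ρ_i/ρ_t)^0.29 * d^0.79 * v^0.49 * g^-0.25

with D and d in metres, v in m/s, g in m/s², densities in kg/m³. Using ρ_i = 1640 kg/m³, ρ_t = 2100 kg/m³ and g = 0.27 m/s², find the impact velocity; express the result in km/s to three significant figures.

v ≈ 8.37 km/s

Rearranging for v: v = [D / (1.28 · (1640/2100)^0.29 · 9770^0.79 · 0.27^-0.25)]^(1/0.49).
D = 196000 m.
(1640/2100)^0.29 = 0.9308
9770^0.79 = 1419
0.27^-0.25 = 1.387
Denominator = 1.28 × 0.9308 × 1419 × 1.387 = 2345
D / 2345 = 196000 / 2345 = 83.58
v = 83.58^(1/0.49) = 83.58^2.0408 = 8368 m/s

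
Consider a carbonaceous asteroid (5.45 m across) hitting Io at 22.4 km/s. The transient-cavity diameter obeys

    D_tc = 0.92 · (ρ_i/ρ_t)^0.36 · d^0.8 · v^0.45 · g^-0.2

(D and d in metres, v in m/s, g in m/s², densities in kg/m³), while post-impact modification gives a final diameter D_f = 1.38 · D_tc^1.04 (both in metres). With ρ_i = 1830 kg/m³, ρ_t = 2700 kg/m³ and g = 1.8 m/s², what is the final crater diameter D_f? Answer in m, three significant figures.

v = 22400 m/s.
(ρ_i/ρ_t)^0.36 = (1830/2700)^0.36 = 0.8693
d^0.8 = 5.45^0.8 = 3.883
v^0.45 = 22400^0.45 = 90.70
g^-0.2 = 1.8^-0.2 = 0.8891
D_tc = 0.92 × 0.8693 × 3.883 × 90.70 × 0.8891 = 250.4 m
D_f = 1.38 × (250.4)^1.04 = 431.0 m

D_f ≈ 431 m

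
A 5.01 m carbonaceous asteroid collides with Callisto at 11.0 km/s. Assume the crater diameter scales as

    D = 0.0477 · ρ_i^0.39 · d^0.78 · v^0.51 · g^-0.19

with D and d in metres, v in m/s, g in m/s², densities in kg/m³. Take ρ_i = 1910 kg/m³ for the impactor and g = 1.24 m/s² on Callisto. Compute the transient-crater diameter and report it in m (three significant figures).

In SI units: v = 11000 m/s.
ρ_i^0.39 = 1910^0.39 = 19.04
d^0.78 = 5.01^0.78 = 3.515
v^0.51 = 11000^0.51 = 115.1
g^-0.19 = 1.24^-0.19 = 0.9600
D = 0.0477 × 19.04 × 3.515 × 115.1 × 0.9600 = 352.7 m

D ≈ 353 m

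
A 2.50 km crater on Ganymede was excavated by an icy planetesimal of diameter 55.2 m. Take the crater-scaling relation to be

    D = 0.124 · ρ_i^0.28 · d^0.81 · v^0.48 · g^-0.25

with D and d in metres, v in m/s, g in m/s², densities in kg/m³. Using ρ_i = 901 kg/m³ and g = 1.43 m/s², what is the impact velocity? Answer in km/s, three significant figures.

Rearranging for v: v = [D / (0.124 · 901^0.28 · 55.2^0.81 · 1.43^-0.25)]^(1/0.48).
D = 2500 m.
901^0.28 = 6.719
55.2^0.81 = 25.76
1.43^-0.25 = 0.9145
Denominator = 0.124 × 6.719 × 25.76 × 0.9145 = 19.63
D / 19.63 = 2500 / 19.63 = 127.4
v = 127.4^(1/0.48) = 127.4^2.0833 = 24305 m/s

v ≈ 24.3 km/s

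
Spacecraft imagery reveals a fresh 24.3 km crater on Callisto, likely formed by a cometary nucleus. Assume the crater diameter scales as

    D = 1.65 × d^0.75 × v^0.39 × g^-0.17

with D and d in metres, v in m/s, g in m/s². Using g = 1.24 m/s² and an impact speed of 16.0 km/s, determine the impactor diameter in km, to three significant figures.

d ≈ 2.47 km

Rearranging for d: d = [D / (1.65 · 16000^0.39 · 1.24^-0.17)]^(1/0.75).
D = 24300 m.
16000^0.39 = 43.61
1.24^-0.17 = 0.9641
Denominator = 1.65 × 43.61 × 0.9641 = 69.37
D / 69.37 = 24300 / 69.37 = 350.3
d = 350.3^(1/0.75) = 350.3^1.3333 = 2469 m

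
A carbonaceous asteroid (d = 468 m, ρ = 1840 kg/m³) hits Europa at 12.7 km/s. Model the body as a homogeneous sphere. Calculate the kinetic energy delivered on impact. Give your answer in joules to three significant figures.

v = 12700 m/s.
Mass m = (π/6) ρ d³ = (π/6) × 1840 × (468)³ = 9.875 × 10^10 kg
E = ½ m v² = 0.5 × 9.875 × 10^10 × (12700)² = 7.964 × 10^18 J

E ≈ 7.96 × 10^18 J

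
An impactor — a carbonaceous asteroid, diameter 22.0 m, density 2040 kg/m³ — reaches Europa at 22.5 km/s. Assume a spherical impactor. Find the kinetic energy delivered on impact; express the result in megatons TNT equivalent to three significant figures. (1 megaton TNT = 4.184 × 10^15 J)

v = 22500 m/s.
Mass m = (π/6) ρ d³ = (π/6) × 2040 × (22)³ = 1.137 × 10^7 kg
E = ½ m v² = 0.5 × 1.137 × 10^7 × (22500)² = 2.878 × 10^15 J
   = 2.878 × 10^15 / 4.184×10^15 = 0.6879 Mt

E ≈ 0.688 Mt TNT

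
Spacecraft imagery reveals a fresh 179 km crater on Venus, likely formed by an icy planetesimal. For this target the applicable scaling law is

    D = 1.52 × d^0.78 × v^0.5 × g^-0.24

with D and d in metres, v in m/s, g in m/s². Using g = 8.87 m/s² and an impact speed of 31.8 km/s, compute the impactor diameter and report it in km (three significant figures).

d ≈ 8.07 km

Rearranging for d: d = [D / (1.52 · 31800^0.5 · 8.87^-0.24)]^(1/0.78).
D = 179000 m.
31800^0.5 = 178.3
8.87^-0.24 = 0.5922
Denominator = 1.52 × 178.3 × 0.5922 = 160.5
D / 160.5 = 179000 / 160.5 = 1115
d = 1115^(1/0.78) = 1115^1.2821 = 8071 m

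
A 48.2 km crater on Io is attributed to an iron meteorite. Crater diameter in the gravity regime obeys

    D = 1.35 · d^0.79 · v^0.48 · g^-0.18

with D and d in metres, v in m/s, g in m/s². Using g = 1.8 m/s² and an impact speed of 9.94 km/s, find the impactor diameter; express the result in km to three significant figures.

Rearranging for d: d = [D / (1.35 · 9940^0.48 · 1.8^-0.18)]^(1/0.79).
D = 48200 m.
9940^0.48 = 82.94
1.8^-0.18 = 0.8996
Denominator = 1.35 × 82.94 × 0.8996 = 100.7
D / 100.7 = 48200 / 100.7 = 478.6
d = 478.6^(1/0.79) = 478.6^1.2658 = 2468 m

d ≈ 2.47 km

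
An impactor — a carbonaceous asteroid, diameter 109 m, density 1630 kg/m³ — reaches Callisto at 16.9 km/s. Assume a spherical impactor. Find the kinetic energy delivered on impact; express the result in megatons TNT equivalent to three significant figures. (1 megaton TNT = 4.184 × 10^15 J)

E ≈ 37.7 Mt TNT

v = 16900 m/s.
Mass m = (π/6) ρ d³ = (π/6) × 1630 × (109)³ = 1.105 × 10^9 kg
E = ½ m v² = 0.5 × 1.105 × 10^9 × (16900)² = 1.578 × 10^17 J
   = 1.578 × 10^17 / 4.184×10^15 = 37.72 Mt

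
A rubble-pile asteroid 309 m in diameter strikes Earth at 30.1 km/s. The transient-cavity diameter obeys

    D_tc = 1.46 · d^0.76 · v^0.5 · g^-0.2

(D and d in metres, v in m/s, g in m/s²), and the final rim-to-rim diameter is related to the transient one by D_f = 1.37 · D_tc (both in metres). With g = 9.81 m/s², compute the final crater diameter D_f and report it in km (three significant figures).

D_f ≈ 17.2 km

v = 30100 m/s.
d^0.76 = 309^0.76 = 78.05
v^0.5 = 30100^0.5 = 173.5
g^-0.2 = 9.81^-0.2 = 0.6334
D_tc = 1.46 × 78.05 × 173.5 × 0.6334 = 12520 m
D_f = 1.37 × 12520 = 17152 m
     = 17.15 km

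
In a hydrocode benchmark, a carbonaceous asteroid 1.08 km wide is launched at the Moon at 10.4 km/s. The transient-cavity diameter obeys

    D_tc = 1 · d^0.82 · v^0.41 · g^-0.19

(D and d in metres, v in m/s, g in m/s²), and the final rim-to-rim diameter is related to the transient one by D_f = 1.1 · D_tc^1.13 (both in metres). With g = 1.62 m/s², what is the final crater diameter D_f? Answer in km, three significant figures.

In SI: d = 1080 m, v = 10400 m/s.
d^0.82 = 1080^0.82 = 307.2
v^0.41 = 10400^0.41 = 44.36
g^-0.19 = 1.62^-0.19 = 0.9124
D_tc = 1 × 307.2 × 44.36 × 0.9124 = 12430 m
D_f = 1.1 × (12430)^1.13 = 46574 m
     = 46.57 km

D_f ≈ 46.6 km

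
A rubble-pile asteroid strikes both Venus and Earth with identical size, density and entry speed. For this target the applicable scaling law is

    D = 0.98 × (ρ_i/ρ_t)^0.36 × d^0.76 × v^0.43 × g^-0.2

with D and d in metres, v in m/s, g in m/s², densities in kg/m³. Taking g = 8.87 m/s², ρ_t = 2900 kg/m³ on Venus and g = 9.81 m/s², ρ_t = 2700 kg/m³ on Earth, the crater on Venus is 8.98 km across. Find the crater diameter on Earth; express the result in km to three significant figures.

D ≈ 9.03 km

The impactor-only factors (d, v, ρ_i) cancel in the ratio, leaving D_Earth/D_Venus = (g_Earth/g_Venus)^-0.2 · (ρ_t,Venus/ρ_t,Earth)^0.36.
(9.81/8.87)^-0.2 = 1.106^-0.2 = 0.9801
(2900/2700)^0.36 = 1.074^0.36 = 1.026
Ratio = 0.9801 × 1.026 = 1.006
D_Earth = 1.006 × 8.98 km = 9.03 km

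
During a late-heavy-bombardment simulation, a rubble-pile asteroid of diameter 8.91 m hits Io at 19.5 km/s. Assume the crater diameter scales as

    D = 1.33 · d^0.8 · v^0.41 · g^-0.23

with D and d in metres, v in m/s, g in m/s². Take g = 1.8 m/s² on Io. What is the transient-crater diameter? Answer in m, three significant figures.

D ≈ 384 m

In SI units: v = 19500 m/s.
d^0.8 = 8.91^0.8 = 5.753
v^0.41 = 19500^0.41 = 57.40
g^-0.23 = 1.8^-0.23 = 0.8735
D = 1.33 × 5.753 × 57.40 × 0.8735 = 383.6 m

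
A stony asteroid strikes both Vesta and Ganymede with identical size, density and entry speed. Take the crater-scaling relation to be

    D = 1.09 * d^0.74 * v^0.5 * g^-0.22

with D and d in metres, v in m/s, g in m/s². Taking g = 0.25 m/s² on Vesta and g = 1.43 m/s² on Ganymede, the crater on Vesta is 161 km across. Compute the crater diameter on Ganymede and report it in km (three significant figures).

All impactor-dependent factors cancel in the ratio, leaving D_Ganymede/D_Vesta = (g_Ganymede/g_Vesta)^-0.22.
(1.43/0.25)^-0.22 = 5.720^-0.22 = 0.6814
D_Ganymede = 0.6814 × 161 km = 110 km

D ≈ 110 km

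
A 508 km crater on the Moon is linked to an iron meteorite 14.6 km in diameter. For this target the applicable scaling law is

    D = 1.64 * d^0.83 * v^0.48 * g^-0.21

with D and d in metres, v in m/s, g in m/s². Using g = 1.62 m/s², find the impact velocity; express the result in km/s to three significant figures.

v ≈ 21.4 km/s

Rearranging for v: v = [D / (1.64 · 14600^0.83 · 1.62^-0.21)]^(1/0.48).
D = 508000 m.
14600^0.83 = 2860
1.62^-0.21 = 0.9037
Denominator = 1.64 × 2860 × 0.9037 = 4239
D / 4239 = 508000 / 4239 = 119.8
v = 119.8^(1/0.48) = 119.8^2.0833 = 21382 m/s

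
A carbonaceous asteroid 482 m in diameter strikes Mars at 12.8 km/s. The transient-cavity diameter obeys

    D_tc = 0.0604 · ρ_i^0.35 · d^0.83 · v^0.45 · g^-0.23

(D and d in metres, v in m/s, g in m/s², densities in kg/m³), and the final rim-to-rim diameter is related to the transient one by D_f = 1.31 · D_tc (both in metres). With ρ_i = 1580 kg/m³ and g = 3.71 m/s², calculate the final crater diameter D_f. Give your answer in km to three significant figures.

D_f ≈ 9.16 km

v = 12800 m/s.
ρ_i^0.35 = 1580^0.35 = 13.17
d^0.83 = 482^0.83 = 168.6
v^0.45 = 12800^0.45 = 70.51
g^-0.23 = 3.71^-0.23 = 0.7397
D_tc = 0.0604 × 13.17 × 168.6 × 70.51 × 0.7397 = 6995 m
D_f = 1.31 × 6995 = 9163 m
     = 9.163 km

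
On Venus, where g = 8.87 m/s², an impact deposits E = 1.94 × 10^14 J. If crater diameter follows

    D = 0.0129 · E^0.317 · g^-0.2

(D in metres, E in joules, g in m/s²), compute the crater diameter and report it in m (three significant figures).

D ≈ 282 m

E^0.317 = (1.94 × 10^14)^0.317 = 3.382 × 10^4
g^-0.2 = 8.87^-0.2 = 0.6463
D = 0.0129 × 3.382 × 10^4 × 0.6463 = 282.0 m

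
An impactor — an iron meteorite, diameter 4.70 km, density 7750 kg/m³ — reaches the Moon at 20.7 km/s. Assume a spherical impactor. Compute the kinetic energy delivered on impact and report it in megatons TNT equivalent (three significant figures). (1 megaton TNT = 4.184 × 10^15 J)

E ≈ 2.16 × 10^7 Mt TNT

d = 4700 m; v = 20700 m/s.
Mass m = (π/6) ρ d³ = (π/6) × 7750 × (4700)³ = 4.213 × 10^14 kg
E = ½ m v² = 0.5 × 4.213 × 10^14 × (20700)² = 9.026 × 10^22 J
   = 9.026 × 10^22 / 4.184×10^15 = 2.157 × 10^7 Mt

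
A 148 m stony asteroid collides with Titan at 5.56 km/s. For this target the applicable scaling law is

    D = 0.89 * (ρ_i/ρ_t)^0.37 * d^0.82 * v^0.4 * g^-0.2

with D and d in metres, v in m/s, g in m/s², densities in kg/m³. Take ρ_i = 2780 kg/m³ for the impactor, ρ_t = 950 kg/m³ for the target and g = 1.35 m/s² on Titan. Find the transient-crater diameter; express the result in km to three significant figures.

D ≈ 2.36 km

In SI units: v = 5560 m/s.
(ρ_i/ρ_t)^0.37 = (2780/950)^0.37 = 1.488
d^0.82 = 148^0.82 = 60.20
v^0.4 = 5560^0.4 = 31.48
g^-0.2 = 1.35^-0.2 = 0.9417
D = 0.89 × 1.488 × 60.20 × 31.48 × 0.9417 = 2363 m
   = 2.363 km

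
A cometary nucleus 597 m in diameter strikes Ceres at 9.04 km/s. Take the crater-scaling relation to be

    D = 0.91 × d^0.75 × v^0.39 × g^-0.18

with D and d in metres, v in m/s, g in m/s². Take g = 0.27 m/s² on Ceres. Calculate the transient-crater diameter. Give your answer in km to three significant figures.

D ≈ 4.86 km

In SI units: v = 9040 m/s.
d^0.75 = 597^0.75 = 120.8
v^0.39 = 9040^0.39 = 34.91
g^-0.18 = 0.27^-0.18 = 1.266
D = 0.91 × 120.8 × 34.91 × 1.266 = 4858 m
   = 4.858 km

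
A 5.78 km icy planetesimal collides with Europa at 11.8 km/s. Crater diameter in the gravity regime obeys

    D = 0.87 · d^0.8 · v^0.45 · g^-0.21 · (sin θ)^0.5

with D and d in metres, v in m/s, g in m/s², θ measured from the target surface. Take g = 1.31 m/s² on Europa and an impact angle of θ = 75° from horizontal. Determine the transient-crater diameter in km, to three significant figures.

D ≈ 56.1 km

In SI units: d = 5780 m, v = 11800 m/s.
d^0.8 = 5780^0.8 = 1022
v^0.45 = 11800^0.45 = 67.97
g^-0.21 = 1.31^-0.21 = 0.9449
(sin 75°)^0.5 = 0.9659^0.5 = 0.9828
D = 0.87 × 1022 × 67.97 × 0.9449 × 0.9828 = 56123 m
   = 56.12 km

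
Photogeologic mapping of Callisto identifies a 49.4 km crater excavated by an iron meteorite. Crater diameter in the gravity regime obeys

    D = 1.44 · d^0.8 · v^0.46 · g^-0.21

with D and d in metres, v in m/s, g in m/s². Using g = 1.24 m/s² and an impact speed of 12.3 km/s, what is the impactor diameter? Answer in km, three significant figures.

d ≈ 2.20 km

Rearranging for d: d = [D / (1.44 · 12300^0.46 · 1.24^-0.21)]^(1/0.8).
D = 49400 m.
12300^0.46 = 76.10
1.24^-0.21 = 0.9558
Denominator = 1.44 × 76.10 × 0.9558 = 104.7
D / 104.7 = 49400 / 104.7 = 471.8
d = 471.8^(1/0.8) = 471.8^1.25 = 2199 m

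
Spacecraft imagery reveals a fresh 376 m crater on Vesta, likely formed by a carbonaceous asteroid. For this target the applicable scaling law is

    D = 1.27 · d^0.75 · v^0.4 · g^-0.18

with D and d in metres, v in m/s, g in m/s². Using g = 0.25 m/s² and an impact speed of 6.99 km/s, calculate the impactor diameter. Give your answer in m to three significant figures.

Rearranging for d: d = [D / (1.27 · 6990^0.4 · 0.25^-0.18)]^(1/0.75).
6990^0.4 = 34.50
0.25^-0.18 = 1.283
Denominator = 1.27 × 34.50 × 1.283 = 56.21
D / 56.21 = 376 / 56.21 = 6.689
d = 6.689^(1/0.75) = 6.689^1.3333 = 12.60 m

d ≈ 12.6 m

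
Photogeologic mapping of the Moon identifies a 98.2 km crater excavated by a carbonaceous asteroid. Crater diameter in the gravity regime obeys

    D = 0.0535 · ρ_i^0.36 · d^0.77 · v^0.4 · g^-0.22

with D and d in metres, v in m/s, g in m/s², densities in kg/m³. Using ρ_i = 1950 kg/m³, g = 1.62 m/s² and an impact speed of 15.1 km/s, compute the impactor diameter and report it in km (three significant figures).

d ≈ 30.6 km

Rearranging for d: d = [D / (0.0535 · 1950^0.36 · 15100^0.4 · 1.62^-0.22)]^(1/0.77).
D = 98200 m.
1950^0.36 = 15.29
15100^0.4 = 46.95
1.62^-0.22 = 0.8993
Denominator = 0.0535 × 15.29 × 46.95 × 0.8993 = 34.54
D / 34.54 = 98200 / 34.54 = 2843
d = 2843^(1/0.77) = 2843^1.2987 = 30579 m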